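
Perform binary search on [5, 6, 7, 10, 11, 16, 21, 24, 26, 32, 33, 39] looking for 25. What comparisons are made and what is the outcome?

Binary search for 25 in [5, 6, 7, 10, 11, 16, 21, 24, 26, 32, 33, 39]:

lo=0, hi=11, mid=5, arr[mid]=16 -> 16 < 25, search right half
lo=6, hi=11, mid=8, arr[mid]=26 -> 26 > 25, search left half
lo=6, hi=7, mid=6, arr[mid]=21 -> 21 < 25, search right half
lo=7, hi=7, mid=7, arr[mid]=24 -> 24 < 25, search right half
lo=8 > hi=7, target 25 not found

Binary search determines that 25 is not in the array after 4 comparisons. The search space was exhausted without finding the target.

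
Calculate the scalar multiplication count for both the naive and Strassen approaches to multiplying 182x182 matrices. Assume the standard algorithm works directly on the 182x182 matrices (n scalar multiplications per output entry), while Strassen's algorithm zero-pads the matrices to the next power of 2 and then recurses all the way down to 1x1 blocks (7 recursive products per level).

Matrix multiplication for 182x182 matrices:

Strassen's algorithm requires power-of-2 dimensions. Pad 182x182 to 256x256 (next power of 2).

Standard algorithm: 182^3 = 6028568 multiplications
Strassen's algorithm: 7^(log2(256)) = 7^8 = 5764801 multiplications
Savings: 6028568 - 5764801 = 263767 multiplications

Standard: 6028568 multiplications (182^3). Strassen: 5764801 multiplications (7^8, after padding to 256x256). Strassen reduces 8 recursive multiplications to 7 at each level.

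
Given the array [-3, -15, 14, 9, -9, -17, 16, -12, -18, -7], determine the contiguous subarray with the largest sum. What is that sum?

Using Kadane's algorithm on [-3, -15, 14, 9, -9, -17, 16, -12, -18, -7]:

Scanning through the array:
Position 1 (value -15): max_ending_here = -15, max_so_far = -3
Position 2 (value 14): max_ending_here = 14, max_so_far = 14
Position 3 (value 9): max_ending_here = 23, max_so_far = 23
Position 4 (value -9): max_ending_here = 14, max_so_far = 23
Position 5 (value -17): max_ending_here = -3, max_so_far = 23
Position 6 (value 16): max_ending_here = 16, max_so_far = 23
Position 7 (value -12): max_ending_here = 4, max_so_far = 23
Position 8 (value -18): max_ending_here = -14, max_so_far = 23
Position 9 (value -7): max_ending_here = -7, max_so_far = 23

Maximum subarray: [14, 9]
Maximum sum: 23

The maximum subarray is [14, 9] with sum 23. This subarray runs from index 2 to index 3.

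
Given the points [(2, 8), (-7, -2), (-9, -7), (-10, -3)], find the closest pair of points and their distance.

Computing all pairwise distances among 4 points:

d((2, 8), (-7, -2)) = 13.4536
d((2, 8), (-9, -7)) = 18.6011
d((2, 8), (-10, -3)) = 16.2788
d((-7, -2), (-9, -7)) = 5.3852
d((-7, -2), (-10, -3)) = 3.1623 <-- minimum
d((-9, -7), (-10, -3)) = 4.1231

Closest pair: (-7, -2) and (-10, -3) with distance 3.1623

The closest pair is (-7, -2) and (-10, -3) with Euclidean distance 3.1623. For 4 points, brute-force pairwise comparison is shown above. For large n, the divide-and-conquer algorithm (sort by x, recurse on halves, check the dividing strip) achieves O(n log n).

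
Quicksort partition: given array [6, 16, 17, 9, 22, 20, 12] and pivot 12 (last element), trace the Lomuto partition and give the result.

Lomuto partition with pivot = 12:

Initial array: [6, 16, 17, 9, 22, 20, 12]

arr[0]=6 <= 12: swap with position 0, array becomes [6, 16, 17, 9, 22, 20, 12]
arr[1]=16 > 12: no swap
arr[2]=17 > 12: no swap
arr[3]=9 <= 12: swap with position 1, array becomes [6, 9, 17, 16, 22, 20, 12]
arr[4]=22 > 12: no swap
arr[5]=20 > 12: no swap

Place pivot at position 2: [6, 9, 12, 16, 22, 20, 17]
Pivot position: 2

After partitioning with pivot 12, the array becomes [6, 9, 12, 16, 22, 20, 17]. The pivot is placed at index 2. All elements to the left of the pivot are <= 12, and all elements to the right are > 12.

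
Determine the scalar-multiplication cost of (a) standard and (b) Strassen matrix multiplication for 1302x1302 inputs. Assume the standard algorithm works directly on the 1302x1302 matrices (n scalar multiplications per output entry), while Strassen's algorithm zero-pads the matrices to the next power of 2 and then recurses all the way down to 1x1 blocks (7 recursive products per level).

Matrix multiplication for 1302x1302 matrices:

Strassen's algorithm requires power-of-2 dimensions. Pad 1302x1302 to 2048x2048 (next power of 2).

Standard algorithm: 1302^3 = 2207155608 multiplications
Strassen's algorithm: 7^(log2(2048)) = 7^11 = 1977326743 multiplications
Savings: 2207155608 - 1977326743 = 229828865 multiplications

Standard: 2207155608 multiplications (1302^3). Strassen: 1977326743 multiplications (7^11, after padding to 2048x2048). Strassen reduces 8 recursive multiplications to 7 at each level.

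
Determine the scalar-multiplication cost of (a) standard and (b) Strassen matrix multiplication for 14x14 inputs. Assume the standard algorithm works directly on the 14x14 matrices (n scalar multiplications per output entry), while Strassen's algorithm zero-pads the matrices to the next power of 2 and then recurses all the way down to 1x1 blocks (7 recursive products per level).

Matrix multiplication for 14x14 matrices:

Strassen's algorithm requires power-of-2 dimensions. Pad 14x14 to 16x16 (next power of 2).

Standard algorithm: 14^3 = 2744 multiplications
Strassen's algorithm: 7^(log2(16)) = 7^4 = 2401 multiplications
Savings: 2744 - 2401 = 343 multiplications

Standard: 2744 multiplications (14^3). Strassen: 2401 multiplications (7^4, after padding to 16x16). Strassen reduces 8 recursive multiplications to 7 at each level.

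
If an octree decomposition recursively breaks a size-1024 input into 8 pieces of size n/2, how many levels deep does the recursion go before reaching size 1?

For divide and conquer with division factor 2:

Problem sizes at each level:
Level 0: 1024
Level 1: 512
Level 2: 256
Level 3: 128
Level 4: 64
Level 5: 32
Level 6: 16
Level 7: 8
Level 8: 4
Level 9: 2
Level 10: 1

The root is level 0 and the size-1 base case is level 10 (the tree spans levels 0 through 10, i.e. 11 levels counting the root), so the depth is the number of divisions: log_2(1024) = 10

The recursion tree depth is log_2(1024) = 10. At each level, the problem size is divided by 2, so it takes 10 divisions to reduce to a base case of size 1. The algorithm makes 8 recursive calls at each level.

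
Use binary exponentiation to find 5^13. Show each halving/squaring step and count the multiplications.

Computing 5^13 by squaring (build up from 5^1; each line after the first costs one multiplication):

5^1 = 5
5^2 = (5^1)^2 = 5^2 = 25
5^3 = 5 * 5^2 = 5 * 25 = 125
5^6 = (5^3)^2 = 125^2 = 15625
5^12 = (5^6)^2 = 15625^2 = 244140625
5^13 = 5 * 5^12 = 5 * 244140625 = 1220703125

Result: 1220703125
Multiplications needed: 5 (5 lines after 5^1)

5^13 = 1220703125. Using exponentiation by squaring, this requires 5 multiplications. The key idea: if the exponent is even, square the half-power; if odd, multiply by the base once.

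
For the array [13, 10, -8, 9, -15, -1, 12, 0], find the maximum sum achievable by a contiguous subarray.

Using Kadane's algorithm on [13, 10, -8, 9, -15, -1, 12, 0]:

Scanning through the array:
Position 1 (value 10): max_ending_here = 23, max_so_far = 23
Position 2 (value -8): max_ending_here = 15, max_so_far = 23
Position 3 (value 9): max_ending_here = 24, max_so_far = 24
Position 4 (value -15): max_ending_here = 9, max_so_far = 24
Position 5 (value -1): max_ending_here = 8, max_so_far = 24
Position 6 (value 12): max_ending_here = 20, max_so_far = 24
Position 7 (value 0): max_ending_here = 20, max_so_far = 24

Maximum subarray: [13, 10, -8, 9]
Maximum sum: 24

The maximum subarray is [13, 10, -8, 9] with sum 24. This subarray runs from index 0 to index 3.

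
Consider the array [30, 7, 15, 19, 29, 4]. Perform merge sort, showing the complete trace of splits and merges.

Merge sort trace:

Split: [30, 7, 15, 19, 29, 4] -> [30, 7, 15] and [19, 29, 4]
  Split: [30, 7, 15] -> [30] and [7, 15]
    Split: [7, 15] -> [7] and [15]
    Merge: [7] + [15] -> [7, 15]
  Merge: [30] + [7, 15] -> [7, 15, 30]
  Split: [19, 29, 4] -> [19] and [29, 4]
    Split: [29, 4] -> [29] and [4]
    Merge: [29] + [4] -> [4, 29]
  Merge: [19] + [4, 29] -> [4, 19, 29]
Merge: [7, 15, 30] + [4, 19, 29] -> [4, 7, 15, 19, 29, 30]

Final sorted array: [4, 7, 15, 19, 29, 30]

The merge sort proceeds by recursively splitting the array and merging sorted halves.
After all merges, the sorted array is [4, 7, 15, 19, 29, 30].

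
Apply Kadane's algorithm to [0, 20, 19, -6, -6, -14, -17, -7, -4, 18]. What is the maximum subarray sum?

Using Kadane's algorithm on [0, 20, 19, -6, -6, -14, -17, -7, -4, 18]:

Scanning through the array:
Position 1 (value 20): max_ending_here = 20, max_so_far = 20
Position 2 (value 19): max_ending_here = 39, max_so_far = 39
Position 3 (value -6): max_ending_here = 33, max_so_far = 39
Position 4 (value -6): max_ending_here = 27, max_so_far = 39
Position 5 (value -14): max_ending_here = 13, max_so_far = 39
Position 6 (value -17): max_ending_here = -4, max_so_far = 39
Position 7 (value -7): max_ending_here = -7, max_so_far = 39
Position 8 (value -4): max_ending_here = -4, max_so_far = 39
Position 9 (value 18): max_ending_here = 18, max_so_far = 39

Maximum subarray: [0, 20, 19]
Maximum sum: 39

The maximum subarray is [0, 20, 19] with sum 39. This subarray runs from index 0 to index 2.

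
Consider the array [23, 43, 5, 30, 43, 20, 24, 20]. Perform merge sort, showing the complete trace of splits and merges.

Merge sort trace:

Split: [23, 43, 5, 30, 43, 20, 24, 20] -> [23, 43, 5, 30] and [43, 20, 24, 20]
  Split: [23, 43, 5, 30] -> [23, 43] and [5, 30]
    Split: [23, 43] -> [23] and [43]
    Merge: [23] + [43] -> [23, 43]
    Split: [5, 30] -> [5] and [30]
    Merge: [5] + [30] -> [5, 30]
  Merge: [23, 43] + [5, 30] -> [5, 23, 30, 43]
  Split: [43, 20, 24, 20] -> [43, 20] and [24, 20]
    Split: [43, 20] -> [43] and [20]
    Merge: [43] + [20] -> [20, 43]
    Split: [24, 20] -> [24] and [20]
    Merge: [24] + [20] -> [20, 24]
  Merge: [20, 43] + [20, 24] -> [20, 20, 24, 43]
Merge: [5, 23, 30, 43] + [20, 20, 24, 43] -> [5, 20, 20, 23, 24, 30, 43, 43]

Final sorted array: [5, 20, 20, 23, 24, 30, 43, 43]

The merge sort proceeds by recursively splitting the array and merging sorted halves.
After all merges, the sorted array is [5, 20, 20, 23, 24, 30, 43, 43].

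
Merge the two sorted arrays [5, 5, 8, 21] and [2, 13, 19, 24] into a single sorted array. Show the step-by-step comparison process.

Merging process:

Compare 5 vs 2: take 2 from right. Merged: [2]
Compare 5 vs 13: take 5 from left. Merged: [2, 5]
Compare 5 vs 13: take 5 from left. Merged: [2, 5, 5]
Compare 8 vs 13: take 8 from left. Merged: [2, 5, 5, 8]
Compare 21 vs 13: take 13 from right. Merged: [2, 5, 5, 8, 13]
Compare 21 vs 19: take 19 from right. Merged: [2, 5, 5, 8, 13, 19]
Compare 21 vs 24: take 21 from left. Merged: [2, 5, 5, 8, 13, 19, 21]
Append remaining from right: [24]. Merged: [2, 5, 5, 8, 13, 19, 21, 24]

Final merged array: [2, 5, 5, 8, 13, 19, 21, 24]
Total comparisons: 7

The merged array is [2, 5, 5, 8, 13, 19, 21, 24], requiring 7 comparisons. The merge step runs in O(n) time where n is the total number of elements.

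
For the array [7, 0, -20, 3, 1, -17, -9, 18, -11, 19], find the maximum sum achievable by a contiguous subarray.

Using Kadane's algorithm on [7, 0, -20, 3, 1, -17, -9, 18, -11, 19]:

Scanning through the array:
Position 1 (value 0): max_ending_here = 7, max_so_far = 7
Position 2 (value -20): max_ending_here = -13, max_so_far = 7
Position 3 (value 3): max_ending_here = 3, max_so_far = 7
Position 4 (value 1): max_ending_here = 4, max_so_far = 7
Position 5 (value -17): max_ending_here = -13, max_so_far = 7
Position 6 (value -9): max_ending_here = -9, max_so_far = 7
Position 7 (value 18): max_ending_here = 18, max_so_far = 18
Position 8 (value -11): max_ending_here = 7, max_so_far = 18
Position 9 (value 19): max_ending_here = 26, max_so_far = 26

Maximum subarray: [18, -11, 19]
Maximum sum: 26

The maximum subarray is [18, -11, 19] with sum 26. This subarray runs from index 7 to index 9.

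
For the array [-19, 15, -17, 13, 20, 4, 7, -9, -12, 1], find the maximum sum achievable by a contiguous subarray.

Using Kadane's algorithm on [-19, 15, -17, 13, 20, 4, 7, -9, -12, 1]:

Scanning through the array:
Position 1 (value 15): max_ending_here = 15, max_so_far = 15
Position 2 (value -17): max_ending_here = -2, max_so_far = 15
Position 3 (value 13): max_ending_here = 13, max_so_far = 15
Position 4 (value 20): max_ending_here = 33, max_so_far = 33
Position 5 (value 4): max_ending_here = 37, max_so_far = 37
Position 6 (value 7): max_ending_here = 44, max_so_far = 44
Position 7 (value -9): max_ending_here = 35, max_so_far = 44
Position 8 (value -12): max_ending_here = 23, max_so_far = 44
Position 9 (value 1): max_ending_here = 24, max_so_far = 44

Maximum subarray: [13, 20, 4, 7]
Maximum sum: 44

The maximum subarray is [13, 20, 4, 7] with sum 44. This subarray runs from index 3 to index 6.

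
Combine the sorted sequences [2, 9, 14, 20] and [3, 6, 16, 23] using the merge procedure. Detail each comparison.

Merging process:

Compare 2 vs 3: take 2 from left. Merged: [2]
Compare 9 vs 3: take 3 from right. Merged: [2, 3]
Compare 9 vs 6: take 6 from right. Merged: [2, 3, 6]
Compare 9 vs 16: take 9 from left. Merged: [2, 3, 6, 9]
Compare 14 vs 16: take 14 from left. Merged: [2, 3, 6, 9, 14]
Compare 20 vs 16: take 16 from right. Merged: [2, 3, 6, 9, 14, 16]
Compare 20 vs 23: take 20 from left. Merged: [2, 3, 6, 9, 14, 16, 20]
Append remaining from right: [23]. Merged: [2, 3, 6, 9, 14, 16, 20, 23]

Final merged array: [2, 3, 6, 9, 14, 16, 20, 23]
Total comparisons: 7

The merged array is [2, 3, 6, 9, 14, 16, 20, 23], requiring 7 comparisons. The merge step runs in O(n) time where n is the total number of elements.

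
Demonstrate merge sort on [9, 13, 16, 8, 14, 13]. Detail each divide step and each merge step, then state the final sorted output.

Merge sort trace:

Split: [9, 13, 16, 8, 14, 13] -> [9, 13, 16] and [8, 14, 13]
  Split: [9, 13, 16] -> [9] and [13, 16]
    Split: [13, 16] -> [13] and [16]
    Merge: [13] + [16] -> [13, 16]
  Merge: [9] + [13, 16] -> [9, 13, 16]
  Split: [8, 14, 13] -> [8] and [14, 13]
    Split: [14, 13] -> [14] and [13]
    Merge: [14] + [13] -> [13, 14]
  Merge: [8] + [13, 14] -> [8, 13, 14]
Merge: [9, 13, 16] + [8, 13, 14] -> [8, 9, 13, 13, 14, 16]

Final sorted array: [8, 9, 13, 13, 14, 16]

The merge sort proceeds by recursively splitting the array and merging sorted halves.
After all merges, the sorted array is [8, 9, 13, 13, 14, 16].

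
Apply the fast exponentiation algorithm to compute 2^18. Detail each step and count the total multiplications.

Computing 2^18 by squaring (build up from 2^1; each line after the first costs one multiplication):

2^1 = 2
2^2 = (2^1)^2 = 2^2 = 4
2^4 = (2^2)^2 = 4^2 = 16
2^8 = (2^4)^2 = 16^2 = 256
2^9 = 2 * 2^8 = 2 * 256 = 512
2^18 = (2^9)^2 = 512^2 = 262144

Result: 262144
Multiplications needed: 5 (5 lines after 2^1)

2^18 = 262144. Using exponentiation by squaring, this requires 5 multiplications. The key idea: if the exponent is even, square the half-power; if odd, multiply by the base once.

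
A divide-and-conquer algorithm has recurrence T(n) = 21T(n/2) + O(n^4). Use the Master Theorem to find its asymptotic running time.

Master Theorem for T(n) = 21T(n/2) + O(n^4):

a = 21, b = 2, c = 4
log_b(a) = log_2(21) = 4.3923

Case 1: c = 4 < log_2(21) = 4.3923
T(n) = O(n^(log_2 21))

For T(n) = 21T(n/2) + O(n^4): log_2(21) = 4.3923. This is Case 1 of the Master Theorem (c < log_b(a), work dominated by leaves), giving O(n^(log_2 21)).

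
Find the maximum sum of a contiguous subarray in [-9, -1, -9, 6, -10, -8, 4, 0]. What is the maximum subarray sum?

Using Kadane's algorithm on [-9, -1, -9, 6, -10, -8, 4, 0]:

Scanning through the array:
Position 1 (value -1): max_ending_here = -1, max_so_far = -1
Position 2 (value -9): max_ending_here = -9, max_so_far = -1
Position 3 (value 6): max_ending_here = 6, max_so_far = 6
Position 4 (value -10): max_ending_here = -4, max_so_far = 6
Position 5 (value -8): max_ending_here = -8, max_so_far = 6
Position 6 (value 4): max_ending_here = 4, max_so_far = 6
Position 7 (value 0): max_ending_here = 4, max_so_far = 6

Maximum subarray: [6]
Maximum sum: 6

The maximum subarray is [6] with sum 6. This subarray runs from index 3 to index 3.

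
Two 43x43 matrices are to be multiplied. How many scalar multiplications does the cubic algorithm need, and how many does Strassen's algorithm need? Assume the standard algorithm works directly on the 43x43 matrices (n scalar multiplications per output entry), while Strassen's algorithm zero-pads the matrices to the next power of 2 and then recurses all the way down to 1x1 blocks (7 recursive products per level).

Matrix multiplication for 43x43 matrices:

Strassen's algorithm requires power-of-2 dimensions. Pad 43x43 to 64x64 (next power of 2).

Standard algorithm: 43^3 = 79507 multiplications
Strassen's algorithm: 7^(log2(64)) = 7^6 = 117649 multiplications
Difference: 79507 - 117649 = -38142 (Strassen uses MORE here due to padding overhead — for small or just-over-power-of-2 n, padding can outweigh the per-level savings)

Standard: 79507 multiplications (43^3). Strassen: 117649 multiplications (7^6, after padding to 64x64). Strassen reduces 8 recursive multiplications to 7 at each level.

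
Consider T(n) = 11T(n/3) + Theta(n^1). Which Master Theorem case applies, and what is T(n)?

Master Theorem for T(n) = 11T(n/3) + O(n^1):

a = 11, b = 3, c = 1
log_b(a) = log_3(11) = 2.1827

Case 1: c = 1 < log_3(11) = 2.1827
T(n) = O(n^(log_3 11))

For T(n) = 11T(n/3) + O(n^1): log_3(11) = 2.1827. This is Case 1 of the Master Theorem (c < log_b(a), work dominated by leaves), giving O(n^(log_3 11)).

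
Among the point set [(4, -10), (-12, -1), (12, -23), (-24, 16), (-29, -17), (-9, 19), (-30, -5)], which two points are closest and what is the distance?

Computing all pairwise distances among 7 points:

d((4, -10), (-12, -1)) = 18.3576
d((4, -10), (12, -23)) = 15.2643
d((4, -10), (-24, 16)) = 38.2099
d((4, -10), (-29, -17)) = 33.7343
d((4, -10), (-9, 19)) = 31.7805
d((4, -10), (-30, -5)) = 34.3657
d((-12, -1), (12, -23)) = 32.5576
d((-12, -1), (-24, 16)) = 20.8087
d((-12, -1), (-29, -17)) = 23.3452
d((-12, -1), (-9, 19)) = 20.2237
d((-12, -1), (-30, -5)) = 18.4391
d((12, -23), (-24, 16)) = 53.0754
d((12, -23), (-29, -17)) = 41.4367
d((12, -23), (-9, 19)) = 46.9574
d((12, -23), (-30, -5)) = 45.6946
d((-24, 16), (-29, -17)) = 33.3766
d((-24, 16), (-9, 19)) = 15.2971
d((-24, 16), (-30, -5)) = 21.8403
d((-29, -17), (-9, 19)) = 41.1825
d((-29, -17), (-30, -5)) = 12.0416 <-- minimum
d((-9, 19), (-30, -5)) = 31.8904

Closest pair: (-29, -17) and (-30, -5) with distance 12.0416

The closest pair is (-29, -17) and (-30, -5) with Euclidean distance 12.0416. For 7 points, brute-force pairwise comparison is shown above. For large n, the divide-and-conquer algorithm (sort by x, recurse on halves, check the dividing strip) achieves O(n log n).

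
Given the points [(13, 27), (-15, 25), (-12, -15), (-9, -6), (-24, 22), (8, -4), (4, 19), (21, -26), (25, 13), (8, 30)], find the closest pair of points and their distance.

Computing all pairwise distances among 10 points:

d((13, 27), (-15, 25)) = 28.0713
d((13, 27), (-12, -15)) = 48.8774
d((13, 27), (-9, -6)) = 39.6611
d((13, 27), (-24, 22)) = 37.3363
d((13, 27), (8, -4)) = 31.4006
d((13, 27), (4, 19)) = 12.0416
d((13, 27), (21, -26)) = 53.6004
d((13, 27), (25, 13)) = 18.4391
d((13, 27), (8, 30)) = 5.831 <-- minimum
d((-15, 25), (-12, -15)) = 40.1123
d((-15, 25), (-9, -6)) = 31.5753
d((-15, 25), (-24, 22)) = 9.4868
d((-15, 25), (8, -4)) = 37.0135
d((-15, 25), (4, 19)) = 19.9249
d((-15, 25), (21, -26)) = 62.426
d((-15, 25), (25, 13)) = 41.7612
d((-15, 25), (8, 30)) = 23.5372
d((-12, -15), (-9, -6)) = 9.4868
d((-12, -15), (-24, 22)) = 38.8973
d((-12, -15), (8, -4)) = 22.8254
d((-12, -15), (4, 19)) = 37.5766
d((-12, -15), (21, -26)) = 34.7851
d((-12, -15), (25, 13)) = 46.4004
d((-12, -15), (8, 30)) = 49.2443
d((-9, -6), (-24, 22)) = 31.7648
d((-9, -6), (8, -4)) = 17.1172
d((-9, -6), (4, 19)) = 28.178
d((-9, -6), (21, -26)) = 36.0555
d((-9, -6), (25, 13)) = 38.9487
d((-9, -6), (8, 30)) = 39.8121
d((-24, 22), (8, -4)) = 41.2311
d((-24, 22), (4, 19)) = 28.1603
d((-24, 22), (21, -26)) = 65.7951
d((-24, 22), (25, 13)) = 49.8197
d((-24, 22), (8, 30)) = 32.9848
d((8, -4), (4, 19)) = 23.3452
d((8, -4), (21, -26)) = 25.5539
d((8, -4), (25, 13)) = 24.0416
d((8, -4), (8, 30)) = 34.0
d((4, 19), (21, -26)) = 48.1041
d((4, 19), (25, 13)) = 21.8403
d((4, 19), (8, 30)) = 11.7047
d((21, -26), (25, 13)) = 39.2046
d((21, -26), (8, 30)) = 57.4891
d((25, 13), (8, 30)) = 24.0416

Closest pair: (13, 27) and (8, 30) with distance 5.831

The closest pair is (13, 27) and (8, 30) with Euclidean distance 5.831. For 10 points, brute-force pairwise comparison is shown above. For large n, the divide-and-conquer algorithm (sort by x, recurse on halves, check the dividing strip) achieves O(n log n).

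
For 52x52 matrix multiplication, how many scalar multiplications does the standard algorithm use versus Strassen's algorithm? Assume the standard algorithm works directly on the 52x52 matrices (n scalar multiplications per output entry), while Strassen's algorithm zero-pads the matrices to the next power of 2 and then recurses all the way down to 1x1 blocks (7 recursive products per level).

Matrix multiplication for 52x52 matrices:

Strassen's algorithm requires power-of-2 dimensions. Pad 52x52 to 64x64 (next power of 2).

Standard algorithm: 52^3 = 140608 multiplications
Strassen's algorithm: 7^(log2(64)) = 7^6 = 117649 multiplications
Savings: 140608 - 117649 = 22959 multiplications

Standard: 140608 multiplications (52^3). Strassen: 117649 multiplications (7^6, after padding to 64x64). Strassen reduces 8 recursive multiplications to 7 at each level.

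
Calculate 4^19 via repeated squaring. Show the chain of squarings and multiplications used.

Computing 4^19 by squaring (build up from 4^1; each line after the first costs one multiplication):

4^1 = 4
4^2 = (4^1)^2 = 4^2 = 16
4^4 = (4^2)^2 = 16^2 = 256
4^8 = (4^4)^2 = 256^2 = 65536
4^9 = 4 * 4^8 = 4 * 65536 = 262144
4^18 = (4^9)^2 = 262144^2 = 68719476736
4^19 = 4 * 4^18 = 4 * 68719476736 = 274877906944

Result: 274877906944
Multiplications needed: 6 (6 lines after 4^1)

4^19 = 274877906944. Using exponentiation by squaring, this requires 6 multiplications. The key idea: if the exponent is even, square the half-power; if odd, multiply by the base once.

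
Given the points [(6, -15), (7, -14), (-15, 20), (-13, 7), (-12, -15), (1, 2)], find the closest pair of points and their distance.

Computing all pairwise distances among 6 points:

d((6, -15), (7, -14)) = 1.4142 <-- minimum
d((6, -15), (-15, 20)) = 40.8167
d((6, -15), (-13, 7)) = 29.0689
d((6, -15), (-12, -15)) = 18.0
d((6, -15), (1, 2)) = 17.72
d((7, -14), (-15, 20)) = 40.4969
d((7, -14), (-13, 7)) = 29.0
d((7, -14), (-12, -15)) = 19.0263
d((7, -14), (1, 2)) = 17.088
d((-15, 20), (-13, 7)) = 13.1529
d((-15, 20), (-12, -15)) = 35.1283
d((-15, 20), (1, 2)) = 24.0832
d((-13, 7), (-12, -15)) = 22.0227
d((-13, 7), (1, 2)) = 14.8661
d((-12, -15), (1, 2)) = 21.4009

Closest pair: (6, -15) and (7, -14) with distance 1.4142

The closest pair is (6, -15) and (7, -14) with Euclidean distance 1.4142. For 6 points, brute-force pairwise comparison is shown above. For large n, the divide-and-conquer algorithm (sort by x, recurse on halves, check the dividing strip) achieves O(n log n).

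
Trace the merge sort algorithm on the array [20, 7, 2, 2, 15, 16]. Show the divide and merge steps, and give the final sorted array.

Merge sort trace:

Split: [20, 7, 2, 2, 15, 16] -> [20, 7, 2] and [2, 15, 16]
  Split: [20, 7, 2] -> [20] and [7, 2]
    Split: [7, 2] -> [7] and [2]
    Merge: [7] + [2] -> [2, 7]
  Merge: [20] + [2, 7] -> [2, 7, 20]
  Split: [2, 15, 16] -> [2] and [15, 16]
    Split: [15, 16] -> [15] and [16]
    Merge: [15] + [16] -> [15, 16]
  Merge: [2] + [15, 16] -> [2, 15, 16]
Merge: [2, 7, 20] + [2, 15, 16] -> [2, 2, 7, 15, 16, 20]

Final sorted array: [2, 2, 7, 15, 16, 20]

The merge sort proceeds by recursively splitting the array and merging sorted halves.
After all merges, the sorted array is [2, 2, 7, 15, 16, 20].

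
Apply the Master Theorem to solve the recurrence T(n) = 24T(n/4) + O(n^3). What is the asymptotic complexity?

Master Theorem for T(n) = 24T(n/4) + O(n^3):

a = 24, b = 4, c = 3
log_b(a) = log_4(24) = 2.2925

Case 3: c = 3 > log_4(24) = 2.2925
T(n) = O(n^3) = O(n^3)

For T(n) = 24T(n/4) + O(n^3): log_4(24) = 2.2925. This is Case 3 of the Master Theorem (c > log_b(a), work dominated by root), giving O(n^3).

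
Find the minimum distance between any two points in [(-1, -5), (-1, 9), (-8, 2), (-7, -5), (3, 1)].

Computing all pairwise distances among 5 points:

d((-1, -5), (-1, 9)) = 14.0
d((-1, -5), (-8, 2)) = 9.8995
d((-1, -5), (-7, -5)) = 6.0 <-- minimum
d((-1, -5), (3, 1)) = 7.2111
d((-1, 9), (-8, 2)) = 9.8995
d((-1, 9), (-7, -5)) = 15.2315
d((-1, 9), (3, 1)) = 8.9443
d((-8, 2), (-7, -5)) = 7.0711
d((-8, 2), (3, 1)) = 11.0454
d((-7, -5), (3, 1)) = 11.6619

Closest pair: (-1, -5) and (-7, -5) with distance 6.0

The closest pair is (-1, -5) and (-7, -5) with Euclidean distance 6.0. For 5 points, brute-force pairwise comparison is shown above. For large n, the divide-and-conquer algorithm (sort by x, recurse on halves, check the dividing strip) achieves O(n log n).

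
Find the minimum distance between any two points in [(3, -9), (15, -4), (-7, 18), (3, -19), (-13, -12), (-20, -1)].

Computing all pairwise distances among 6 points:

d((3, -9), (15, -4)) = 13.0
d((3, -9), (-7, 18)) = 28.7924
d((3, -9), (3, -19)) = 10.0 <-- minimum
d((3, -9), (-13, -12)) = 16.2788
d((3, -9), (-20, -1)) = 24.3516
d((15, -4), (-7, 18)) = 31.1127
d((15, -4), (3, -19)) = 19.2094
d((15, -4), (-13, -12)) = 29.1204
d((15, -4), (-20, -1)) = 35.1283
d((-7, 18), (3, -19)) = 38.3275
d((-7, 18), (-13, -12)) = 30.5941
d((-7, 18), (-20, -1)) = 23.0217
d((3, -19), (-13, -12)) = 17.4642
d((3, -19), (-20, -1)) = 29.2062
d((-13, -12), (-20, -1)) = 13.0384

Closest pair: (3, -9) and (3, -19) with distance 10.0

The closest pair is (3, -9) and (3, -19) with Euclidean distance 10.0. For 6 points, brute-force pairwise comparison is shown above. For large n, the divide-and-conquer algorithm (sort by x, recurse on halves, check the dividing strip) achieves O(n log n).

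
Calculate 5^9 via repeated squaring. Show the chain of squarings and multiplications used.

Computing 5^9 by squaring (build up from 5^1; each line after the first costs one multiplication):

5^1 = 5
5^2 = (5^1)^2 = 5^2 = 25
5^4 = (5^2)^2 = 25^2 = 625
5^8 = (5^4)^2 = 625^2 = 390625
5^9 = 5 * 5^8 = 5 * 390625 = 1953125

Result: 1953125
Multiplications needed: 4 (4 lines after 5^1)

5^9 = 1953125. Using exponentiation by squaring, this requires 4 multiplications. The key idea: if the exponent is even, square the half-power; if odd, multiply by the base once.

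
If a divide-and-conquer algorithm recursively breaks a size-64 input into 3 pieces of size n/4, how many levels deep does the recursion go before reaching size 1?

For divide and conquer with division factor 4:

Problem sizes at each level:
Level 0: 64
Level 1: 16
Level 2: 4
Level 3: 1

The root is level 0 and the size-1 base case is level 3 (the tree spans levels 0 through 3, i.e. 4 levels counting the root), so the depth is the number of divisions: log_4(64) = 3

The recursion tree depth is log_4(64) = 3. At each level, the problem size is divided by 4, so it takes 3 divisions to reduce to a base case of size 1. The algorithm makes 3 recursive calls at each level.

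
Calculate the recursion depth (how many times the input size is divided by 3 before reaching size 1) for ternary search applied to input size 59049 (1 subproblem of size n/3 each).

For divide and conquer with division factor 3:

Problem sizes at each level:
Level 0: 59049
Level 1: 19683
Level 2: 6561
Level 3: 2187
Level 4: 729
Level 5: 243
Level 6: 81
Level 7: 27
Level 8: 9
Level 9: 3
Level 10: 1

The root is level 0 and the size-1 base case is level 10 (the tree spans levels 0 through 10, i.e. 11 levels counting the root), so the depth is the number of divisions: log_3(59049) = 10

The recursion tree depth is log_3(59049) = 10. At each level, the problem size is divided by 3, so it takes 10 divisions to reduce to a base case of size 1. The algorithm makes 1 recursive call at each level.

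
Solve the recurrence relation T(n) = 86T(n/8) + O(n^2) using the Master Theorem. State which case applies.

Master Theorem for T(n) = 86T(n/8) + O(n^2):

a = 86, b = 8, c = 2
log_b(a) = log_8(86) = 2.1421

Case 1: c = 2 < log_8(86) = 2.1421
T(n) = O(n^(log_8 86))

For T(n) = 86T(n/8) + O(n^2): log_8(86) = 2.1421. This is Case 1 of the Master Theorem (c < log_b(a), work dominated by leaves), giving O(n^(log_8 86)).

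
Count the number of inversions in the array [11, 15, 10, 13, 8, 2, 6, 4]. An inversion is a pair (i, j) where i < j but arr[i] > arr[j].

Finding inversions in [11, 15, 10, 13, 8, 2, 6, 4]:

(0, 2): arr[0]=11 > arr[2]=10
(0, 4): arr[0]=11 > arr[4]=8
(0, 5): arr[0]=11 > arr[5]=2
(0, 6): arr[0]=11 > arr[6]=6
(0, 7): arr[0]=11 > arr[7]=4
(1, 2): arr[1]=15 > arr[2]=10
(1, 3): arr[1]=15 > arr[3]=13
(1, 4): arr[1]=15 > arr[4]=8
(1, 5): arr[1]=15 > arr[5]=2
(1, 6): arr[1]=15 > arr[6]=6
(1, 7): arr[1]=15 > arr[7]=4
(2, 4): arr[2]=10 > arr[4]=8
(2, 5): arr[2]=10 > arr[5]=2
(2, 6): arr[2]=10 > arr[6]=6
(2, 7): arr[2]=10 > arr[7]=4
(3, 4): arr[3]=13 > arr[4]=8
(3, 5): arr[3]=13 > arr[5]=2
(3, 6): arr[3]=13 > arr[6]=6
(3, 7): arr[3]=13 > arr[7]=4
(4, 5): arr[4]=8 > arr[5]=2
(4, 6): arr[4]=8 > arr[6]=6
(4, 7): arr[4]=8 > arr[7]=4
(6, 7): arr[6]=6 > arr[7]=4

Total inversions: 23

The array has 23 inversion(s): (0,2), (0,4), (0,5), (0,6), (0,7), (1,2), (1,3), (1,4), (1,5), (1,6), (1,7), (2,4), (2,5), (2,6), (2,7), (3,4), (3,5), (3,6), (3,7), (4,5), (4,6), (4,7), (6,7). Each pair (i,j) satisfies i < j and arr[i] > arr[j].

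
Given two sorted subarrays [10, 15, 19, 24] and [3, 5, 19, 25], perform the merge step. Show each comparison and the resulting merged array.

Merging process:

Compare 10 vs 3: take 3 from right. Merged: [3]
Compare 10 vs 5: take 5 from right. Merged: [3, 5]
Compare 10 vs 19: take 10 from left. Merged: [3, 5, 10]
Compare 15 vs 19: take 15 from left. Merged: [3, 5, 10, 15]
Compare 19 vs 19: take 19 from left. Merged: [3, 5, 10, 15, 19]
Compare 24 vs 19: take 19 from right. Merged: [3, 5, 10, 15, 19, 19]
Compare 24 vs 25: take 24 from left. Merged: [3, 5, 10, 15, 19, 19, 24]
Append remaining from right: [25]. Merged: [3, 5, 10, 15, 19, 19, 24, 25]

Final merged array: [3, 5, 10, 15, 19, 19, 24, 25]
Total comparisons: 7

The merged array is [3, 5, 10, 15, 19, 19, 24, 25], requiring 7 comparisons. The merge step runs in O(n) time where n is the total number of elements.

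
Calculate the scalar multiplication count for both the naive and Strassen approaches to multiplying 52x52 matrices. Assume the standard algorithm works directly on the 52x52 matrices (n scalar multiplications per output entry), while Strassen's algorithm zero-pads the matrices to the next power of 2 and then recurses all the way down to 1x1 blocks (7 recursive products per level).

Matrix multiplication for 52x52 matrices:

Strassen's algorithm requires power-of-2 dimensions. Pad 52x52 to 64x64 (next power of 2).

Standard algorithm: 52^3 = 140608 multiplications
Strassen's algorithm: 7^(log2(64)) = 7^6 = 117649 multiplications
Savings: 140608 - 117649 = 22959 multiplications

Standard: 140608 multiplications (52^3). Strassen: 117649 multiplications (7^6, after padding to 64x64). Strassen reduces 8 recursive multiplications to 7 at each level.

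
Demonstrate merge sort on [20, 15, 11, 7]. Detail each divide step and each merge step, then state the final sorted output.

Merge sort trace:

Split: [20, 15, 11, 7] -> [20, 15] and [11, 7]
  Split: [20, 15] -> [20] and [15]
  Merge: [20] + [15] -> [15, 20]
  Split: [11, 7] -> [11] and [7]
  Merge: [11] + [7] -> [7, 11]
Merge: [15, 20] + [7, 11] -> [7, 11, 15, 20]

Final sorted array: [7, 11, 15, 20]

The merge sort proceeds by recursively splitting the array and merging sorted halves.
After all merges, the sorted array is [7, 11, 15, 20].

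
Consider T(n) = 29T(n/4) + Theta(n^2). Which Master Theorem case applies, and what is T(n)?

Master Theorem for T(n) = 29T(n/4) + O(n^2):

a = 29, b = 4, c = 2
log_b(a) = log_4(29) = 2.4290

Case 1: c = 2 < log_4(29) = 2.4290
T(n) = O(n^(log_4 29))

For T(n) = 29T(n/4) + O(n^2): log_4(29) = 2.4290. This is Case 1 of the Master Theorem (c < log_b(a), work dominated by leaves), giving O(n^(log_4 29)).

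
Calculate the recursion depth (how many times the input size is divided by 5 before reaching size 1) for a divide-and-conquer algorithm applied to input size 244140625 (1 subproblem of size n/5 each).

For divide and conquer with division factor 5:

Problem sizes at each level:
Level 0: 244140625
Level 1: 48828125
Level 2: 9765625
Level 3: 1953125
Level 4: 390625
Level 5: 78125
Level 6: 15625
Level 7: 3125
Level 8: 625
Level 9: 125
Level 10: 25
Level 11: 5
Level 12: 1

The root is level 0 and the size-1 base case is level 12 (the tree spans levels 0 through 12, i.e. 13 levels counting the root), so the depth is the number of divisions: log_5(244140625) = 12

The recursion tree depth is log_5(244140625) = 12. At each level, the problem size is divided by 5, so it takes 12 divisions to reduce to a base case of size 1. The algorithm makes 1 recursive call at each level.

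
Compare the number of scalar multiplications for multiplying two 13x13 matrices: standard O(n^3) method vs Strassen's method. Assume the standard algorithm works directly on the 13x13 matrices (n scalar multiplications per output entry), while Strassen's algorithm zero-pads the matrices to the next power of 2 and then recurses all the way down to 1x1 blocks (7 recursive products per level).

Matrix multiplication for 13x13 matrices:

Strassen's algorithm requires power-of-2 dimensions. Pad 13x13 to 16x16 (next power of 2).

Standard algorithm: 13^3 = 2197 multiplications
Strassen's algorithm: 7^(log2(16)) = 7^4 = 2401 multiplications
Difference: 2197 - 2401 = -204 (Strassen uses MORE here due to padding overhead — for small or just-over-power-of-2 n, padding can outweigh the per-level savings)

Standard: 2197 multiplications (13^3). Strassen: 2401 multiplications (7^4, after padding to 16x16). Strassen reduces 8 recursive multiplications to 7 at each level.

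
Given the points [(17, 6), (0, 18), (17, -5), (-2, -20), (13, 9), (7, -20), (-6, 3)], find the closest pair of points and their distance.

Computing all pairwise distances among 7 points:

d((17, 6), (0, 18)) = 20.8087
d((17, 6), (17, -5)) = 11.0
d((17, 6), (-2, -20)) = 32.2025
d((17, 6), (13, 9)) = 5.0 <-- minimum
d((17, 6), (7, -20)) = 27.8568
d((17, 6), (-6, 3)) = 23.1948
d((0, 18), (17, -5)) = 28.6007
d((0, 18), (-2, -20)) = 38.0526
d((0, 18), (13, 9)) = 15.8114
d((0, 18), (7, -20)) = 38.6394
d((0, 18), (-6, 3)) = 16.1555
d((17, -5), (-2, -20)) = 24.2074
d((17, -5), (13, 9)) = 14.5602
d((17, -5), (7, -20)) = 18.0278
d((17, -5), (-6, 3)) = 24.3516
d((-2, -20), (13, 9)) = 32.6497
d((-2, -20), (7, -20)) = 9.0
d((-2, -20), (-6, 3)) = 23.3452
d((13, 9), (7, -20)) = 29.6142
d((13, 9), (-6, 3)) = 19.9249
d((7, -20), (-6, 3)) = 26.4197

Closest pair: (17, 6) and (13, 9) with distance 5.0

The closest pair is (17, 6) and (13, 9) with Euclidean distance 5.0. For 7 points, brute-force pairwise comparison is shown above. For large n, the divide-and-conquer algorithm (sort by x, recurse on halves, check the dividing strip) achieves O(n log n).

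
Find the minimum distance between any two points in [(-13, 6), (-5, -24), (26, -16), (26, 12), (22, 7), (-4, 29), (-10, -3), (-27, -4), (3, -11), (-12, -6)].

Computing all pairwise distances among 10 points:

d((-13, 6), (-5, -24)) = 31.0483
d((-13, 6), (26, -16)) = 44.7772
d((-13, 6), (26, 12)) = 39.4588
d((-13, 6), (22, 7)) = 35.0143
d((-13, 6), (-4, 29)) = 24.6982
d((-13, 6), (-10, -3)) = 9.4868
d((-13, 6), (-27, -4)) = 17.2047
d((-13, 6), (3, -11)) = 23.3452
d((-13, 6), (-12, -6)) = 12.0416
d((-5, -24), (26, -16)) = 32.0156
d((-5, -24), (26, 12)) = 47.5079
d((-5, -24), (22, 7)) = 41.1096
d((-5, -24), (-4, 29)) = 53.0094
d((-5, -24), (-10, -3)) = 21.587
d((-5, -24), (-27, -4)) = 29.7321
d((-5, -24), (3, -11)) = 15.2643
d((-5, -24), (-12, -6)) = 19.3132
d((26, -16), (26, 12)) = 28.0
d((26, -16), (22, 7)) = 23.3452
d((26, -16), (-4, 29)) = 54.0833
d((26, -16), (-10, -3)) = 38.2753
d((26, -16), (-27, -4)) = 54.3415
d((26, -16), (3, -11)) = 23.5372
d((26, -16), (-12, -6)) = 39.2938
d((26, 12), (22, 7)) = 6.4031
d((26, 12), (-4, 29)) = 34.4819
d((26, 12), (-10, -3)) = 39.0
d((26, 12), (-27, -4)) = 55.3624
d((26, 12), (3, -11)) = 32.5269
d((26, 12), (-12, -6)) = 42.0476
d((22, 7), (-4, 29)) = 34.0588
d((22, 7), (-10, -3)) = 33.5261
d((22, 7), (-27, -4)) = 50.2195
d((22, 7), (3, -11)) = 26.1725
d((22, 7), (-12, -6)) = 36.4005
d((-4, 29), (-10, -3)) = 32.5576
d((-4, 29), (-27, -4)) = 40.2244
d((-4, 29), (3, -11)) = 40.6079
d((-4, 29), (-12, -6)) = 35.9026
d((-10, -3), (-27, -4)) = 17.0294
d((-10, -3), (3, -11)) = 15.2643
d((-10, -3), (-12, -6)) = 3.6056 <-- minimum
d((-27, -4), (3, -11)) = 30.8058
d((-27, -4), (-12, -6)) = 15.1327
d((3, -11), (-12, -6)) = 15.8114

Closest pair: (-10, -3) and (-12, -6) with distance 3.6056

The closest pair is (-10, -3) and (-12, -6) with Euclidean distance 3.6056. For 10 points, brute-force pairwise comparison is shown above. For large n, the divide-and-conquer algorithm (sort by x, recurse on halves, check the dividing strip) achieves O(n log n).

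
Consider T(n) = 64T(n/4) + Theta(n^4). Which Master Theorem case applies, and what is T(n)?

Master Theorem for T(n) = 64T(n/4) + O(n^4):

a = 64, b = 4, c = 4
log_b(a) = log_4(64) = 3.0000

Case 3: c = 4 > log_4(64) = 3.0000
T(n) = O(n^4) = O(n^4)

For T(n) = 64T(n/4) + O(n^4): log_4(64) = 3.0000. This is Case 3 of the Master Theorem (c > log_b(a), work dominated by root), giving O(n^4).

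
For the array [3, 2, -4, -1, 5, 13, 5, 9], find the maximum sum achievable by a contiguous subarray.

Using Kadane's algorithm on [3, 2, -4, -1, 5, 13, 5, 9]:

Scanning through the array:
Position 1 (value 2): max_ending_here = 5, max_so_far = 5
Position 2 (value -4): max_ending_here = 1, max_so_far = 5
Position 3 (value -1): max_ending_here = 0, max_so_far = 5
Position 4 (value 5): max_ending_here = 5, max_so_far = 5
Position 5 (value 13): max_ending_here = 18, max_so_far = 18
Position 6 (value 5): max_ending_here = 23, max_so_far = 23
Position 7 (value 9): max_ending_here = 32, max_so_far = 32

Maximum subarray: [3, 2, -4, -1, 5, 13, 5, 9]
Maximum sum: 32

The maximum subarray is [3, 2, -4, -1, 5, 13, 5, 9] with sum 32. This subarray runs from index 0 to index 7.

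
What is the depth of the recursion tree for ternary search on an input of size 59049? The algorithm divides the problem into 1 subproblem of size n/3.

For divide and conquer with division factor 3:

Problem sizes at each level:
Level 0: 59049
Level 1: 19683
Level 2: 6561
Level 3: 2187
Level 4: 729
Level 5: 243
Level 6: 81
Level 7: 27
Level 8: 9
Level 9: 3
Level 10: 1

The root is level 0 and the size-1 base case is level 10 (the tree spans levels 0 through 10, i.e. 11 levels counting the root), so the depth is the number of divisions: log_3(59049) = 10

The recursion tree depth is log_3(59049) = 10. At each level, the problem size is divided by 3, so it takes 10 divisions to reduce to a base case of size 1. The algorithm makes 1 recursive call at each level.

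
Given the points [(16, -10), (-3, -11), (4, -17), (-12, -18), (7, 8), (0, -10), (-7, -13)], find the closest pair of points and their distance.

Computing all pairwise distances among 7 points:

d((16, -10), (-3, -11)) = 19.0263
d((16, -10), (4, -17)) = 13.8924
d((16, -10), (-12, -18)) = 29.1204
d((16, -10), (7, 8)) = 20.1246
d((16, -10), (0, -10)) = 16.0
d((16, -10), (-7, -13)) = 23.1948
d((-3, -11), (4, -17)) = 9.2195
d((-3, -11), (-12, -18)) = 11.4018
d((-3, -11), (7, 8)) = 21.4709
d((-3, -11), (0, -10)) = 3.1623 <-- minimum
d((-3, -11), (-7, -13)) = 4.4721
d((4, -17), (-12, -18)) = 16.0312
d((4, -17), (7, 8)) = 25.1794
d((4, -17), (0, -10)) = 8.0623
d((4, -17), (-7, -13)) = 11.7047
d((-12, -18), (7, 8)) = 32.2025
d((-12, -18), (0, -10)) = 14.4222
d((-12, -18), (-7, -13)) = 7.0711
d((7, 8), (0, -10)) = 19.3132
d((7, 8), (-7, -13)) = 25.2389
d((0, -10), (-7, -13)) = 7.6158

Closest pair: (-3, -11) and (0, -10) with distance 3.1623

The closest pair is (-3, -11) and (0, -10) with Euclidean distance 3.1623. For 7 points, brute-force pairwise comparison is shown above. For large n, the divide-and-conquer algorithm (sort by x, recurse on halves, check the dividing strip) achieves O(n log n).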